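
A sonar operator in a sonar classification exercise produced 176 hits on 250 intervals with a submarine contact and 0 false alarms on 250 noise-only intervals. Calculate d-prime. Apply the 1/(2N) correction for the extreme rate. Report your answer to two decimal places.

d-prime = 3.41

The false-alarm rate is 0/250 = 0, so apply the 1/(2N) correction: FA → 1/(2·250) = 0.00200.
z(H) = z(0.70400) = 0.536
z(FA) = z(0.00200) = -2.878
d' = 0.536 − (-2.878) = 3.414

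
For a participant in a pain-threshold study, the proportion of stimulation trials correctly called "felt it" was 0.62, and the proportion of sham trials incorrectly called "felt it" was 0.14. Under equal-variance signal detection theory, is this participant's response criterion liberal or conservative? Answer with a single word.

conservative

z(H) = 0.305, z(FA) = -1.080
c = −½·(z(H) + z(FA)) = 0.3875
c > 0 → conservative criterion (biased toward responding “no”).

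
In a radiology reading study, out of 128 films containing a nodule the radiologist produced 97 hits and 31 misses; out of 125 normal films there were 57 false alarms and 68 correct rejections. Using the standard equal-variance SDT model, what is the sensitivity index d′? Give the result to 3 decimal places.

H = 97/128 = 0.7578
FA = 57/125 = 0.4560
Φ⁻¹(0.7578) = 0.6992, Φ⁻¹(0.4560) = -0.1105
d' = z(H) − z(FA) = 0.6992 − (-0.1105) = 0.8097

d′ = 0.810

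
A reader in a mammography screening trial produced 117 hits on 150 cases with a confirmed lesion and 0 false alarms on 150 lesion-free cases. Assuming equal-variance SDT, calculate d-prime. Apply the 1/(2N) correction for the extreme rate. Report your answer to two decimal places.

The false-alarm rate is 0/150 = 0, so apply the 1/(2N) correction: FA → 1/(2·150) = 0.00333.
z(H) = z(0.78000) = 0.772
z(FA) = z(0.00333) = -2.713
d' = 0.772 − (-2.713) = 3.485

d-prime = 3.49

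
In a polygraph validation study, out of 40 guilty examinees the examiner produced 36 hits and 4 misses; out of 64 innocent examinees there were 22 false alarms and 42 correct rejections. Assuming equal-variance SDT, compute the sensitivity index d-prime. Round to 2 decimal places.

d-prime = 1.68

H = 36/40 = 0.9000
FA = 22/64 = 0.3438
z(H) = z(0.9000) = 1.282
z(FA) = z(0.3438) = -0.402
d' = z(H) − z(FA) = 1.282 − (-0.402) = 1.684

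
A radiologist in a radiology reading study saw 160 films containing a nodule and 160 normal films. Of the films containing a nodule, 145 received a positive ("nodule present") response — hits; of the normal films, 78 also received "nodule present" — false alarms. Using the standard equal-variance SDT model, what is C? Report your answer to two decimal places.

C = -0.64

H = 145/160 = 0.9062
FA = 78/160 = 0.4875
z(H) = z(0.9062) = 1.3177
z(FA) = z(0.4875) = -0.0313
c = −½·[z(H) + z(FA)] = −0.5 × (1.3177 + (-0.0313)) = -0.6432
c < 0: the radiologist has a liberal response bias.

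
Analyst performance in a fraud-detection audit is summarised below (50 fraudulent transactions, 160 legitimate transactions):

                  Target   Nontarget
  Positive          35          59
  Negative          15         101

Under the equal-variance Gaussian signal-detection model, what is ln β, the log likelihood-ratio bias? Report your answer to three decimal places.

H = 35/50 = 0.7000
FA = 59/160 = 0.3688
z(H) = z(0.7000) = 0.5244
z(FA) = z(0.3688) = -0.3350
ln β = −½·[z(H)² − z(FA)²] = −0.5 × (0.2750 − 0.1122) = -0.0814

ln β = -0.081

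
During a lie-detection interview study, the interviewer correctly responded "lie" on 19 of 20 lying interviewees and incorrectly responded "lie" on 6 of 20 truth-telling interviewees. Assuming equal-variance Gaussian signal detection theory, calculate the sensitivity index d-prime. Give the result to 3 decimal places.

H = 19/20 = 0.9500
FA = 6/20 = 0.3000
z(H) = 1.6449
z(FA) = -0.5244
d' = z(H) − z(FA) = 1.6449 − (-0.5244) = 2.1693

d-prime = 2.169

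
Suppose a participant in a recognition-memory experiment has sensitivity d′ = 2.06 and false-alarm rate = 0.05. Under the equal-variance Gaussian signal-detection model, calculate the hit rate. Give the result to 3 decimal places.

hit rate = 0.661

z(false-alarm rate) = z(0.05) = -1.6449
z(H) = z(FA) + d' = -1.6449 + 2.06 = 0.4151
hit rate = Φ(0.4151) = 0.6610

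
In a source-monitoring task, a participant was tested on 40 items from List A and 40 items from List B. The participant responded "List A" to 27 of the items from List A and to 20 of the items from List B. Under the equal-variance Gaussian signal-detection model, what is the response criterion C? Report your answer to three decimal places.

H = 27/40 = 0.6750
FA = 20/40 = 0.5000
Φ⁻¹(H) = Φ⁻¹(0.6750) = 0.4538
Φ⁻¹(FA) = Φ⁻¹(0.5000) = 0.0000
c = −½·[z(H) + z(FA)] = −0.5 × (0.4538 + 0.0000) = -0.2269
c < 0: the participant has a liberal response bias.

C = -0.227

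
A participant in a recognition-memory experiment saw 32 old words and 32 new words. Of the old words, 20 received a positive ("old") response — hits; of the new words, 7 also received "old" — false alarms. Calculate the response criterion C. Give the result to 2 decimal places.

C = 0.23

H = 20/32 = 0.6250
FA = 7/32 = 0.2188
z(H) = z(0.6250) = 0.3186
z(FA) = z(0.2188) = -0.7763
c = −½·[z(H) + z(FA)] = −0.5 × (0.3186 + (-0.7763)) = 0.22885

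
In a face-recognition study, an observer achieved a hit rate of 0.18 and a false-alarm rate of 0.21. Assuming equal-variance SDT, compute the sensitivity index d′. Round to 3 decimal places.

z(H) = -0.9154
z(FA) = -0.8064
d' = z(H) − z(FA) = -0.9154 − (-0.8064) = -0.1090

d′ = -0.109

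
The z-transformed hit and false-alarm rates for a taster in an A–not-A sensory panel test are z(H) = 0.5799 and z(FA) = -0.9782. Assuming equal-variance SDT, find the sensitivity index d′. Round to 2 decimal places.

d' = z(H) − z(FA) = 0.5799 − (-0.9782) = 1.5581

d′ = 1.56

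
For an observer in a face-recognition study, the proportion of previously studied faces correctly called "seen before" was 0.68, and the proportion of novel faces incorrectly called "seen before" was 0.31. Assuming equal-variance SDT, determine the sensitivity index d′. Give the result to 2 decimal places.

d′ = 0.96

z(0.68) = 0.468, z(0.31) = -0.496
d' = z(H) − z(FA) = 0.468 − (-0.496) = 0.964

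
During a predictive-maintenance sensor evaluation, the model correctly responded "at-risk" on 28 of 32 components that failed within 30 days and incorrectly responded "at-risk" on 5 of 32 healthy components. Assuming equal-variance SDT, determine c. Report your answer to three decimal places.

c = -0.070

H = 28/32 = 0.8750
FA = 5/32 = 0.1562
Φ⁻¹(H) = 1.1503
Φ⁻¹(FA) = -1.0102
c = −½·[z(H) + z(FA)] = −0.5 × (1.1503 + (-1.0102)) = -0.07005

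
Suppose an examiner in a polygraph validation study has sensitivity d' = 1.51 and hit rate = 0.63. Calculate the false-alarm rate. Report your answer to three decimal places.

false-alarm rate = 0.119

z(hit rate) = z(0.63) = 0.3319
z(FA) = z(H) − d' = 0.3319 − 1.51 = -1.1781
false-alarm rate = Φ(-1.1781) = 0.1194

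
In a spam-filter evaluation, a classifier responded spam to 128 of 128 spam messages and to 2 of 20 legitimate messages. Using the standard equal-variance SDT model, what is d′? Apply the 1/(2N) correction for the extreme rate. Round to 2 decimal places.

d′ = 3.94

The hit rate is 128/128 = 1, so apply the 1/(2N) correction: H → 1 − 1/(2·128) = 0.99609.
z(H) = z(0.99609) = 2.660
z(FA) = z(0.10000) = -1.282
d' = 2.660 − (-1.282) = 3.942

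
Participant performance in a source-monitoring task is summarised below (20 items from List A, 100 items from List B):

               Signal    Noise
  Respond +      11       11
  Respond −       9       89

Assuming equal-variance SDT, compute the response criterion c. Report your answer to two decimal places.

c = 0.55

H = 11/20 = 0.5500
FA = 11/100 = 0.1100
Φ⁻¹(H) = Φ⁻¹(0.5500) = 0.126
Φ⁻¹(FA) = Φ⁻¹(0.1100) = -1.227
c = −½·[z(H) + z(FA)] = −0.5 × (0.126 + (-1.227)) = 0.5505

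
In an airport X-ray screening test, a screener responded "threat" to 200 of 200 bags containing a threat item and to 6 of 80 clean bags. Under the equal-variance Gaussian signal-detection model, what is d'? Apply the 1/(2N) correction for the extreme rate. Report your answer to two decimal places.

d' = 4.25

The hit rate is 200/200 = 1, so apply the 1/(2N) correction: H → 1 − 1/(2·200) = 0.99750.
z(H) = z(0.99750) = 2.807
z(FA) = z(0.07500) = -1.440
d' = 2.807 − (-1.440) = 4.247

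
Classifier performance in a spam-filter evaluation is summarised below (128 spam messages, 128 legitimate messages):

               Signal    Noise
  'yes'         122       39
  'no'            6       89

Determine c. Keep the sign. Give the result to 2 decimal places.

c = -0.58

H = 122/128 = 0.9531
FA = 39/128 = 0.3047
Φ⁻¹(0.9531) = 1.676, Φ⁻¹(0.3047) = -0.511
c = −½·[z(H) + z(FA)] = −0.5 × (1.676 + (-0.511)) = -0.5825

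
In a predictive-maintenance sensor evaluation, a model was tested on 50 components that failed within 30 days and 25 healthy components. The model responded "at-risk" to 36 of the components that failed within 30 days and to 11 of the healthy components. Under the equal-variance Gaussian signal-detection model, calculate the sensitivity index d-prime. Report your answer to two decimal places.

H = 36/50 = 0.7200
FA = 11/25 = 0.4400
z(H) = 0.583
z(FA) = -0.151
d' = z(H) − z(FA) = 0.583 − (-0.151) = 0.734

d-prime = 0.73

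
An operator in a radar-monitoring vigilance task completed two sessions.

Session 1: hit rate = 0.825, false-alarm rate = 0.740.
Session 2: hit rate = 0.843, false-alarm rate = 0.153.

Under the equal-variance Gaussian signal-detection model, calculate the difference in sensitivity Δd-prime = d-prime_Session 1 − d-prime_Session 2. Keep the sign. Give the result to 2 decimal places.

Session 1: z(0.825) = 0.935, z(0.740) = 0.643, d' = 0.292
Session 2: z(0.843) = 1.007, z(0.153) = -1.024, d' = 2.031
Δd' = d'_Session 1 − d'_Session 2 = 0.292 − 2.031 = -1.739
Session 2 has the higher sensitivity.

Δd-prime = -1.74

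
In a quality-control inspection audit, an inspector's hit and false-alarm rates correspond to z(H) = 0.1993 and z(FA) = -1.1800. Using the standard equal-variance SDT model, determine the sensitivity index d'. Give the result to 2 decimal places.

d' = 1.38

d' = z(H) − z(FA) = 0.1993 − (-1.1800) = 1.3793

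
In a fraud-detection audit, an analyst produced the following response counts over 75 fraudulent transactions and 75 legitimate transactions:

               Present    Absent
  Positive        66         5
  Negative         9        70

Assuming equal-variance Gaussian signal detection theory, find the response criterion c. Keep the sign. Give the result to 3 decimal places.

H = 66/75 = 0.8800
FA = 5/75 = 0.0667
z(H) = z(0.8800) = 1.1750
z(FA) = z(0.0667) = -1.5008
c = −½·[z(H) + z(FA)] = −0.5 × (1.1750 + (-1.5008)) = 0.1629
c > 0: the analyst has a conservative response bias.

c = 0.163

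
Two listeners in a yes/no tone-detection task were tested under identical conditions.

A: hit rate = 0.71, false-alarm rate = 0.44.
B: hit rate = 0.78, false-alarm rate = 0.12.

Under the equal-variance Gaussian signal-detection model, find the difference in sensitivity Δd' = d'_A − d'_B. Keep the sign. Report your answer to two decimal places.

Δd' = -1.24

A: z(0.71) = 0.553, z(0.44) = -0.151, d' = 0.704
B: z(0.78) = 0.772, z(0.12) = -1.175, d' = 1.947
Δd' = d'_A − d'_B = 0.704 − 1.947 = -1.243
B has the higher sensitivity.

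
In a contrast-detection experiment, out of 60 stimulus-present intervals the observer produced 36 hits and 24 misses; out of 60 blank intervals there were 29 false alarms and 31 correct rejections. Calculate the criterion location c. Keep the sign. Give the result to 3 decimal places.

H = 36/60 = 0.6000
FA = 29/60 = 0.4833
z(H) = z(0.6000) = 0.2533
z(FA) = z(0.4833) = -0.0419
c = −½·[z(H) + z(FA)] = −0.5 × (0.2533 + (-0.0419)) = -0.1057
c < 0: the observer has a liberal response bias.

c = -0.106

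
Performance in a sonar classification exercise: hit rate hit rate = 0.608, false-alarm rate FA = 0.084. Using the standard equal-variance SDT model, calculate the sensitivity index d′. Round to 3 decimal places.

d′ = 1.653

Φ⁻¹(H) = Φ⁻¹(0.608) = 0.2741
Φ⁻¹(FA) = Φ⁻¹(0.084) = -1.3787
d' = z(H) − z(FA) = 0.2741 − (-1.3787) = 1.6528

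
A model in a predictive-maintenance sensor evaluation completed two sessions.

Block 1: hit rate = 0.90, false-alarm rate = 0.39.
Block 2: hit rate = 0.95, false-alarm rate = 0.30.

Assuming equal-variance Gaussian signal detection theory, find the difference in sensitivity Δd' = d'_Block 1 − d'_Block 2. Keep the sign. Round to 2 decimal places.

Δd' = -0.61

Block 1: z(0.90) = 1.282, z(0.39) = -0.279, d' = 1.561
Block 2: z(0.95) = 1.645, z(0.30) = -0.524, d' = 2.169
Δd' = d'_Block 1 − d'_Block 2 = 1.561 − 2.169 = -0.608
Block 2 has the higher sensitivity.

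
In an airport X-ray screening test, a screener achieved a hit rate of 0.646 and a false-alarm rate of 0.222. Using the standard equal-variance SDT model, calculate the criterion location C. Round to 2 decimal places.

z(0.646) = 0.375, z(0.222) = -0.765
c = −½·[z(H) + z(FA)] = −0.5 × (0.375 + (-0.765)) = 0.195
c > 0: the screener has a conservative response bias.

C = 0.20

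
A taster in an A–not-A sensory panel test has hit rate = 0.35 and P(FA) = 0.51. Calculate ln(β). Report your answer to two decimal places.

ln β = -0.07

Φ⁻¹(H) = Φ⁻¹(0.35) = -0.385
Φ⁻¹(FA) = Φ⁻¹(0.51) = 0.025
ln β = −½·[z(H)² − z(FA)²] = −0.5 × (0.148 − 0.001) = -0.0735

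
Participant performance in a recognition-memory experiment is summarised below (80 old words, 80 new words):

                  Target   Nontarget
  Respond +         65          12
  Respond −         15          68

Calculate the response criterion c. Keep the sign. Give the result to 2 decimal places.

c = 0.07

H = 65/80 = 0.8125
FA = 12/80 = 0.1500
Φ⁻¹(H) = 0.887
Φ⁻¹(FA) = -1.036
c = −½·[z(H) + z(FA)] = −0.5 × (0.887 + (-1.036)) = 0.0745
c > 0: the participant has a conservative response bias.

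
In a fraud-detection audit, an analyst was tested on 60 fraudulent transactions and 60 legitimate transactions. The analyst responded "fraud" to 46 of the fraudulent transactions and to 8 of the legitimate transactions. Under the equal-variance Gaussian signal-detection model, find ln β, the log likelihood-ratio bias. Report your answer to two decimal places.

ln β = 0.35

H = 46/60 = 0.7667
FA = 8/60 = 0.1333
Φ⁻¹(0.7667) = 0.728, Φ⁻¹(0.1333) = -1.111
ln β = −½·[z(H)² − z(FA)²] = −0.5 × (0.530 − 1.234) = 0.352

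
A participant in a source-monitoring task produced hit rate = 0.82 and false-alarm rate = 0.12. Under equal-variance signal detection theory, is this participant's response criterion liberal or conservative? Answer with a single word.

conservative

z(H) = 0.915, z(FA) = -1.175
c = −½·(z(H) + z(FA)) = 0.130
c > 0 → conservative criterion (biased toward responding “no”).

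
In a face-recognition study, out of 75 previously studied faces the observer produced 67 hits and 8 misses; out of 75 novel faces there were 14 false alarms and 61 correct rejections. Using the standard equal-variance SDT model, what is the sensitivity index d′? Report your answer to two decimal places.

H = 67/75 = 0.8933
FA = 14/75 = 0.1867
Φ⁻¹(H) = Φ⁻¹(0.8933) = 1.244
Φ⁻¹(FA) = Φ⁻¹(0.1867) = -0.890
d' = z(H) − z(FA) = 1.244 − (-0.890) = 2.134

d′ = 2.13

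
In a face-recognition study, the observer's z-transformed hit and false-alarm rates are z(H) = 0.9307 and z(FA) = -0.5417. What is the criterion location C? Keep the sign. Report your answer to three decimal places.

C = -0.195

c = −½·[z(H) + z(FA)] = −½·(0.9307 + (-0.5417)) = -0.1945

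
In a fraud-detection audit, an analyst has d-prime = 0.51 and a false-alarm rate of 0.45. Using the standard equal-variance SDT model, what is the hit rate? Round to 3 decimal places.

hit rate = 0.650

z(false-alarm rate) = z(0.45) = -0.1257
z(H) = z(FA) + d' = -0.1257 + 0.51 = 0.3843
hit rate = Φ(0.3843) = 0.6496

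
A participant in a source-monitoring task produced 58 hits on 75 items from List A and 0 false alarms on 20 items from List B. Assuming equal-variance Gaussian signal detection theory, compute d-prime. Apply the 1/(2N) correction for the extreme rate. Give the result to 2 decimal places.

d-prime = 2.71

The false-alarm rate is 0/20 = 0, so apply the 1/(2N) correction: FA → 1/(2·20) = 0.02500.
z(H) = z(0.77333) = 0.750
z(FA) = z(0.02500) = -1.960
d' = 0.750 − (-1.960) = 2.710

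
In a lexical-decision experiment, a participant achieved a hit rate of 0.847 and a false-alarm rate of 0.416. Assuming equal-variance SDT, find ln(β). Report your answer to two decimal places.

Φ⁻¹(0.847) = 1.024, Φ⁻¹(0.416) = -0.212
ln β = −½·[z(H)² − z(FA)²] = −0.5 × (1.049 − 0.045) = -0.502

ln β = -0.50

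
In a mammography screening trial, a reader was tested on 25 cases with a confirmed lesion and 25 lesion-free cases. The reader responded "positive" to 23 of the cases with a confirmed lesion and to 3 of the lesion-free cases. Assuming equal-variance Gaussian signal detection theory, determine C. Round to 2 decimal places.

H = 23/25 = 0.9200
FA = 3/25 = 0.1200
Φ⁻¹(0.9200) = 1.405, Φ⁻¹(0.1200) = -1.175
c = −½·[z(H) + z(FA)] = −0.5 × (1.405 + (-1.175)) = -0.115

C = -0.12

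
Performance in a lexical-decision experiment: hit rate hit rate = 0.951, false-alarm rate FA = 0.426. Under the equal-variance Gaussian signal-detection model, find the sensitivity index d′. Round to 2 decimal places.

z(0.951) = 1.6546, z(0.426) = -0.1866
d' = z(H) − z(FA) = 1.6546 − (-0.1866) = 1.8412

d′ = 1.84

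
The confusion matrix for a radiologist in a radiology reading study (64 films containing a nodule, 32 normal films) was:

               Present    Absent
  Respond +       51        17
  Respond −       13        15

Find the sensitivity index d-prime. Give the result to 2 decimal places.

H = 51/64 = 0.7969
FA = 17/32 = 0.5312
Φ⁻¹(0.7969) = 0.831, Φ⁻¹(0.5312) = 0.078
d' = z(H) − z(FA) = 0.831 − 0.078 = 0.753

d-prime = 0.75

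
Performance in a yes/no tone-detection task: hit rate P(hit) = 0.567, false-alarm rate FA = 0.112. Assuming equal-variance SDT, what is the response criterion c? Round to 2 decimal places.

c = 0.52

z(H) = z(0.567) = 0.1687
z(FA) = z(0.112) = -1.2160
c = −½·[z(H) + z(FA)] = −0.5 × (0.1687 + (-1.2160)) = 0.52365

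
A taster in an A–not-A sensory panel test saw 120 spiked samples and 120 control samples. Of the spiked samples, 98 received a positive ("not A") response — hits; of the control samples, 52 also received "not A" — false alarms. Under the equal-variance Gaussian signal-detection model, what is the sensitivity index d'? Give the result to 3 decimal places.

H = 98/120 = 0.8167
FA = 52/120 = 0.4333
z(H) = 0.9029
z(FA) = -0.1680
d' = z(H) − z(FA) = 0.9029 − (-0.1680) = 1.0709

d' = 1.071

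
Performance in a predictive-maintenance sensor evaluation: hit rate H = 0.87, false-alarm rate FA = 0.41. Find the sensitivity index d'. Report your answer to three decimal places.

d' = 1.354

z(H) = 1.1264
z(FA) = -0.2275
d' = z(H) − z(FA) = 1.1264 − (-0.2275) = 1.3539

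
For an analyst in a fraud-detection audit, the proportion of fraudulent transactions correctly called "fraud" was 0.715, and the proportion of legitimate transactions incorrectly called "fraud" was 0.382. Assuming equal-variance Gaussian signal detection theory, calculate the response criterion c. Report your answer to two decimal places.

z(0.715) = 0.568, z(0.382) = -0.300
c = −½·[z(H) + z(FA)] = −0.5 × (0.568 + (-0.300)) = -0.134
c < 0: the analyst has a liberal response bias.

c = -0.13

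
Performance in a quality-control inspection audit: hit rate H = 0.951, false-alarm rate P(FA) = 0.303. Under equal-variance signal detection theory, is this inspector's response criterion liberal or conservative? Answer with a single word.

liberal

z(H) = 1.655, z(FA) = -0.516
c = −½·(z(H) + z(FA)) = -0.5695
c < 0 → liberal criterion (biased toward responding “yes”).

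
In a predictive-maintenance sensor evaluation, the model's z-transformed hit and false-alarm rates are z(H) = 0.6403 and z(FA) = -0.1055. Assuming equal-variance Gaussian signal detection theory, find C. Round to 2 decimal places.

c = −½·[z(H) + z(FA)] = −½·(0.6403 + (-0.1055)) = -0.2674

C = -0.27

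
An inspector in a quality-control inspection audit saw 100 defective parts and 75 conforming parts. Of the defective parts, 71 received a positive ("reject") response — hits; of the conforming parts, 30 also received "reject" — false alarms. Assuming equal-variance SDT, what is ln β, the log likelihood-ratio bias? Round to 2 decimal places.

H = 71/100 = 0.7100
FA = 30/75 = 0.4000
z(H) = z(0.7100) = 0.553
z(FA) = z(0.4000) = -0.253
ln β = −½·[z(H)² − z(FA)²] = −0.5 × (0.306 − 0.064) = -0.121

ln β = -0.12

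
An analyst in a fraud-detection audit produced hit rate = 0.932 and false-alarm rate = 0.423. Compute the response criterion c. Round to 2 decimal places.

c = -0.65

Φ⁻¹(H) = Φ⁻¹(0.932) = 1.4909
Φ⁻¹(FA) = Φ⁻¹(0.423) = -0.1942
c = −½·[z(H) + z(FA)] = −0.5 × (1.4909 + (-0.1942)) = -0.64835
c < 0: the analyst has a liberal response bias.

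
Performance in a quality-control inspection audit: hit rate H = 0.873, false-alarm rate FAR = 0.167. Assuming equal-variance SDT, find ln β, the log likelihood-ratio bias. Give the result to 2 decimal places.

ln β = -0.18

z(H) = 1.141
z(FA) = -0.966
ln β = −½·[z(H)² − z(FA)²] = −0.5 × (1.302 − 0.933) = -0.1845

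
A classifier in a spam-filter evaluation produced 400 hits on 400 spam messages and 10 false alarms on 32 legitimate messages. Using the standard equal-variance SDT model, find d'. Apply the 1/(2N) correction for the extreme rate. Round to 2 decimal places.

The hit rate is 400/400 = 1, so apply the 1/(2N) correction: H → 1 − 1/(2·400) = 0.99875.
z(H) = z(0.99875) = 3.023
z(FA) = z(0.31250) = -0.489
d' = 3.023 − (-0.489) = 3.512

d' = 3.51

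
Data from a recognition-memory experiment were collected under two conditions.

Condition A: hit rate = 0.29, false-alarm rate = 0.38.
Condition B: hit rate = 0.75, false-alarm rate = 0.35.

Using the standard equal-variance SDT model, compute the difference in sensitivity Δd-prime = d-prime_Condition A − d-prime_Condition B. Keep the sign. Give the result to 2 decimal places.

Δd-prime = -1.31

Condition A: z(0.29) = -0.553, z(0.38) = -0.305, d' = -0.248
Condition B: z(0.75) = 0.674, z(0.35) = -0.385, d' = 1.059
Δd' = d'_Condition A − d'_Condition B = -0.248 − 1.059 = -1.307
Condition B has the higher sensitivity.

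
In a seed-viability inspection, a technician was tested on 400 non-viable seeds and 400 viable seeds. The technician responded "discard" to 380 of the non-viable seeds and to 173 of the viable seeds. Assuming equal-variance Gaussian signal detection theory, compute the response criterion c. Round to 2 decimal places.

H = 380/400 = 0.9500
FA = 173/400 = 0.4325
z(0.9500) = 1.6449, z(0.4325) = -0.1700
c = −½·[z(H) + z(FA)] = −0.5 × (1.6449 + (-0.1700)) = -0.73745

c = -0.74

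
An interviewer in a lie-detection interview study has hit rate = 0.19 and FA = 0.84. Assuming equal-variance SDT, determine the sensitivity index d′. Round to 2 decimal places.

d′ = -1.87

z(H) = z(0.19) = -0.8779
z(FA) = z(0.84) = 0.9945
d' = z(H) − z(FA) = -0.8779 − 0.9945 = -1.8724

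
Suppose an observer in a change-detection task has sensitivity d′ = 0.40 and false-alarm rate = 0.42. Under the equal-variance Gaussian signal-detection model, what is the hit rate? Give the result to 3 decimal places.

z(false-alarm rate) = z(0.42) = -0.2019
z(H) = z(FA) + d' = -0.2019 + 0.40 = 0.1981
hit rate = Φ(0.1981) = 0.5785

hit rate = 0.579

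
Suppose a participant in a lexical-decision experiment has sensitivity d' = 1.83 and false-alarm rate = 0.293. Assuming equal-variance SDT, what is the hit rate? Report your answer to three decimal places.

hit rate = 0.901

z(false-alarm rate) = z(0.293) = -0.5446
z(H) = z(FA) + d' = -0.5446 + 1.83 = 1.2854
hit rate = Φ(1.2854) = 0.9007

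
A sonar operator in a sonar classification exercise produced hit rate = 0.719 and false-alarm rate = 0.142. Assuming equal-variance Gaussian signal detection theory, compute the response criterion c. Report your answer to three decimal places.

c = 0.246

Φ⁻¹(0.719) = 0.5799, Φ⁻¹(0.142) = -1.0714
c = −½·[z(H) + z(FA)] = −0.5 × (0.5799 + (-1.0714)) = 0.24575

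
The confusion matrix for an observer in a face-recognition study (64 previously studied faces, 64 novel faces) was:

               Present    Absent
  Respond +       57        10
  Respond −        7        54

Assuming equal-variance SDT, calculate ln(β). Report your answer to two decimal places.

ln β = -0.25

H = 57/64 = 0.8906
FA = 10/64 = 0.1562
z(H) = 1.230
z(FA) = -1.010
ln β = −½·[z(H)² − z(FA)²] = −0.5 × (1.513 − 1.020) = -0.2465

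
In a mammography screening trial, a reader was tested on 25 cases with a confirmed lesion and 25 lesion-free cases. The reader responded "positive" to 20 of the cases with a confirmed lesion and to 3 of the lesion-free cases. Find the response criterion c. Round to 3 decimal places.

H = 20/25 = 0.8000
FA = 3/25 = 0.1200
z(H) = z(0.8000) = 0.8416
z(FA) = z(0.1200) = -1.1750
c = −½·[z(H) + z(FA)] = −0.5 × (0.8416 + (-1.1750)) = 0.1667

c = 0.167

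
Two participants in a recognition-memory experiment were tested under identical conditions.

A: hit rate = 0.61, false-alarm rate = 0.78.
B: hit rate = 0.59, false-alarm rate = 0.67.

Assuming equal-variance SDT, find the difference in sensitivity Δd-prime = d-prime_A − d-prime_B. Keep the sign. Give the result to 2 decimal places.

Δd-prime = -0.28

A: z(0.61) = 0.279, z(0.78) = 0.772, d' = -0.493
B: z(0.59) = 0.228, z(0.67) = 0.440, d' = -0.212
Δd' = d'_A − d'_B = -0.493 − (-0.212) = -0.281
B has the higher sensitivity.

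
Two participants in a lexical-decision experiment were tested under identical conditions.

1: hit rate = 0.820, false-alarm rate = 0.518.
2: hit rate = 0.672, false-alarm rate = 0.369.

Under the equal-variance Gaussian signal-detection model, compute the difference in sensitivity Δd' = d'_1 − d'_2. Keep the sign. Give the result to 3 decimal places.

Δd' = 0.090

1: z(0.820) = 0.9154, z(0.518) = 0.0451, d' = 0.8703
2: z(0.672) = 0.4454, z(0.369) = -0.3345, d' = 0.7799
Δd' = d'_1 − d'_2 = 0.8703 − 0.7799 = 0.0904
1 has the higher sensitivity.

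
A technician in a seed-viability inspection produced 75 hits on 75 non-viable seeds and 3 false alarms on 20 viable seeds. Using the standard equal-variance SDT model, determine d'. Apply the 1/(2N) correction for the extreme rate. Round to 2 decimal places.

d' = 3.51

The hit rate is 75/75 = 1, so apply the 1/(2N) correction: H → 1 − 1/(2·75) = 0.99333.
z(H) = z(0.99333) = 2.475
z(FA) = z(0.15000) = -1.036
d' = 2.475 − (-1.036) = 3.511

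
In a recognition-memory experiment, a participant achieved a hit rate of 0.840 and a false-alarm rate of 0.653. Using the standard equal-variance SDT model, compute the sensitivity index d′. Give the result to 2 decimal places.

Φ⁻¹(H) = 0.9945
Φ⁻¹(FA) = 0.3934
d' = z(H) − z(FA) = 0.9945 − 0.3934 = 0.6011

d′ = 0.60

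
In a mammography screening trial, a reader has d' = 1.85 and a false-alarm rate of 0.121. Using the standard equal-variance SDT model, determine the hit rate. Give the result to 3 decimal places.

hit rate = 0.752

z(false-alarm rate) = z(0.121) = -1.1700
z(H) = z(FA) + d' = -1.1700 + 1.85 = 0.6800
hit rate = Φ(0.6800) = 0.7517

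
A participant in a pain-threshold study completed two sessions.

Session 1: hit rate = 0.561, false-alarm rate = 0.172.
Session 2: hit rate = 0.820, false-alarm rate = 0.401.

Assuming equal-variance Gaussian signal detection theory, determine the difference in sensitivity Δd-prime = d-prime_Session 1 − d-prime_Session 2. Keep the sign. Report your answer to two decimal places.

Δd-prime = -0.07

Session 1: z(0.561) = 0.154, z(0.172) = -0.946, d' = 1.100
Session 2: z(0.820) = 0.915, z(0.401) = -0.251, d' = 1.166
Δd' = d'_Session 1 − d'_Session 2 = 1.100 − 1.166 = -0.066
Session 2 has the higher sensitivity.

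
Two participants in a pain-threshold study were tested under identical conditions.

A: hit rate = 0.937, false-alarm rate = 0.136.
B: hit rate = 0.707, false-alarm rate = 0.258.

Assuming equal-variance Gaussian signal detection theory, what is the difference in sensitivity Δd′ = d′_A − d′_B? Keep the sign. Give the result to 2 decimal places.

Δd′ = 1.43

A: z(0.937) = 1.530, z(0.136) = -1.098, d' = 2.628
B: z(0.707) = 0.545, z(0.258) = -0.650, d' = 1.195
Δd' = d'_A − d'_B = 2.628 − 1.195 = 1.433
A has the higher sensitivity.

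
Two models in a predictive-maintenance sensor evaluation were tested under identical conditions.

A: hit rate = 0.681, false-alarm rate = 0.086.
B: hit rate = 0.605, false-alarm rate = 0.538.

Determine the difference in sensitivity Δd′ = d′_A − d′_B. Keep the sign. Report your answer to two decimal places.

A: z(0.681) = 0.470, z(0.086) = -1.366, d' = 1.836
B: z(0.605) = 0.266, z(0.538) = 0.095, d' = 0.171
Δd' = d'_A − d'_B = 1.836 − 0.171 = 1.665
A has the higher sensitivity.

Δd′ = 1.67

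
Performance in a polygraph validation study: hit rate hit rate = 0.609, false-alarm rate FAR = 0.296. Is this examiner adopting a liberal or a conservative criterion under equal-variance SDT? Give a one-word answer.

z(H) = 0.277, z(FA) = -0.536
c = −½·(z(H) + z(FA)) = 0.1295
c > 0 → conservative criterion (biased toward responding “no”).

conservative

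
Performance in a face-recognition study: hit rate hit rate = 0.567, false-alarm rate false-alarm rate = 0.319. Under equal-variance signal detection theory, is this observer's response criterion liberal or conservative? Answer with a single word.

z(H) = 0.169, z(FA) = -0.470
c = −½·(z(H) + z(FA)) = 0.1505
c > 0 → conservative criterion (biased toward responding “no”).

conservative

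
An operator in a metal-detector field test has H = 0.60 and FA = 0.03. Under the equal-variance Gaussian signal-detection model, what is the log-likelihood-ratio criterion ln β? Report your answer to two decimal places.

ln β = 1.74

z(H) = z(0.60) = 0.253
z(FA) = z(0.03) = -1.881
ln β = −½·[z(H)² − z(FA)²] = −0.5 × (0.064 − 3.538) = 1.737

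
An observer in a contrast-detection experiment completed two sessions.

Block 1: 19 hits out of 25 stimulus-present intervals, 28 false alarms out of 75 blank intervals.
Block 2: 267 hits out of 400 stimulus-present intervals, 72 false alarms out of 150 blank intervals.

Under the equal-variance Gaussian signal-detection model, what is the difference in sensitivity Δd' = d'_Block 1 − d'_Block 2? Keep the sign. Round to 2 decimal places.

Block 1: z(0.7600) = 0.706, z(0.3733) = -0.323, d' = 1.029
Block 2: z(0.6675) = 0.433, z(0.4800) = -0.050, d' = 0.483
Δd' = d'_Block 1 − d'_Block 2 = 1.029 − 0.483 = 0.546
Block 1 has the higher sensitivity.

Δd' = 0.55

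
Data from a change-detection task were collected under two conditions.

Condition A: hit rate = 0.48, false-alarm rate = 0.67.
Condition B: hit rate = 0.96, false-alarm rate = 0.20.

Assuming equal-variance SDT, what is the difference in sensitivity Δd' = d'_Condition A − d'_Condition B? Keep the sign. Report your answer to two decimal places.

Condition A: z(0.48) = -0.050, z(0.67) = 0.440, d' = -0.490
Condition B: z(0.96) = 1.751, z(0.20) = -0.842, d' = 2.593
Δd' = d'_Condition A − d'_Condition B = -0.490 − 2.593 = -3.083
Condition B has the higher sensitivity.

Δd' = -3.08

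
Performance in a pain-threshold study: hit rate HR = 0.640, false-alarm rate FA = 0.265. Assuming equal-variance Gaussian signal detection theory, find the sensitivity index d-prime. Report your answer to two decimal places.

z(H) = z(0.640) = 0.358
z(FA) = z(0.265) = -0.628
d' = z(H) − z(FA) = 0.358 − (-0.628) = 0.986

d-prime = 0.99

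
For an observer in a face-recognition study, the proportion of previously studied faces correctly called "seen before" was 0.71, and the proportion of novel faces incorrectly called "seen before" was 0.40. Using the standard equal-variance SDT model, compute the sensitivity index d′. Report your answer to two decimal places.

d′ = 0.81

z(0.71) = 0.553, z(0.40) = -0.253
d' = z(H) − z(FA) = 0.553 − (-0.253) = 0.806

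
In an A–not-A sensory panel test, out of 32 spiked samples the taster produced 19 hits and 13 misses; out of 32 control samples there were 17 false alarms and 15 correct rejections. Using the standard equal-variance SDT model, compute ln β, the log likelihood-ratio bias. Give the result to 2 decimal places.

ln β = -0.03

H = 19/32 = 0.5938
FA = 17/32 = 0.5312
Φ⁻¹(H) = Φ⁻¹(0.5938) = 0.237
Φ⁻¹(FA) = Φ⁻¹(0.5312) = 0.078
ln β = −½·[z(H)² − z(FA)²] = −0.5 × (0.056 − 0.006) = -0.025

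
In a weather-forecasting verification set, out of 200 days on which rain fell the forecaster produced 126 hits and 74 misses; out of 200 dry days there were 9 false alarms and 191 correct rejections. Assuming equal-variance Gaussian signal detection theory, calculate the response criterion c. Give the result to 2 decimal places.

c = 0.68

H = 126/200 = 0.6300
FA = 9/200 = 0.0450
Φ⁻¹(H) = 0.3319
Φ⁻¹(FA) = -1.6954
c = −½·[z(H) + z(FA)] = −0.5 × (0.3319 + (-1.6954)) = 0.68175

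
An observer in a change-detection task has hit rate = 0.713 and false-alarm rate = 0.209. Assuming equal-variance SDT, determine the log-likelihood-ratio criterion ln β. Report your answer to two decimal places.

ln β = 0.17

Φ⁻¹(H) = Φ⁻¹(0.713) = 0.562
Φ⁻¹(FA) = Φ⁻¹(0.209) = -0.810
ln β = −½·[z(H)² − z(FA)²] = −0.5 × (0.316 − 0.656) = 0.170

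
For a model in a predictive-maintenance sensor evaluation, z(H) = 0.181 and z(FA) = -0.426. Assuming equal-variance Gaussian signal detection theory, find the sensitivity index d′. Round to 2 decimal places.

d′ = 0.61

d' = z(H) − z(FA) = 0.181 − (-0.426) = 0.607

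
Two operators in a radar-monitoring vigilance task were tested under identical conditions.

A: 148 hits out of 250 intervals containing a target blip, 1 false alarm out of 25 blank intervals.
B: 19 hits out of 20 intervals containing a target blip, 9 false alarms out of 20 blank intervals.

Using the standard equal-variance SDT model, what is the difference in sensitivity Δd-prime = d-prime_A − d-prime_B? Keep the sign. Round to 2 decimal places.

Δd-prime = 0.21

A: z(0.5920) = 0.233, z(0.0400) = -1.751, d' = 1.984
B: z(0.9500) = 1.645, z(0.4500) = -0.126, d' = 1.771
Δd' = d'_A − d'_B = 1.984 − 1.771 = 0.213
A has the higher sensitivity.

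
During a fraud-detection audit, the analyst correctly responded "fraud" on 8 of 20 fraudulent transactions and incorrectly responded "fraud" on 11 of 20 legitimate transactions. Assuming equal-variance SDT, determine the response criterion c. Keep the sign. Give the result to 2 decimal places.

H = 8/20 = 0.4000
FA = 11/20 = 0.5500
z(0.4000) = -0.2533, z(0.5500) = 0.1257
c = −½·[z(H) + z(FA)] = −0.5 × (-0.2533 + 0.1257) = 0.0638

c = 0.06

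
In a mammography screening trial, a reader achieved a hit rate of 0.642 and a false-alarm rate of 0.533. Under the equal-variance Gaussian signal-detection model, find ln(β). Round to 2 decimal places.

z(H) = 0.364
z(FA) = 0.083
ln β = −½·[z(H)² − z(FA)²] = −0.5 × (0.132 − 0.007) = -0.0625

ln β = -0.06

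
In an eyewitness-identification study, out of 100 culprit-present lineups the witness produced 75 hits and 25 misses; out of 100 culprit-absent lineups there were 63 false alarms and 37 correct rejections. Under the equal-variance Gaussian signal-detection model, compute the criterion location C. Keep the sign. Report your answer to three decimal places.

H = 75/100 = 0.7500
FA = 63/100 = 0.6300
z(0.7500) = 0.6745, z(0.6300) = 0.3319
c = −½·[z(H) + z(FA)] = −0.5 × (0.6745 + 0.3319) = -0.5032

C = -0.503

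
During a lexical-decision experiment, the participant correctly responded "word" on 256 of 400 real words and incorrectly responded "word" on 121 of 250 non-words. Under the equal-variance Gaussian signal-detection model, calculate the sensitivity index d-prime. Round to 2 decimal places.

d-prime = 0.40

H = 256/400 = 0.6400
FA = 121/250 = 0.4840
z(0.6400) = 0.358, z(0.4840) = -0.040
d' = z(H) − z(FA) = 0.358 − (-0.040) = 0.398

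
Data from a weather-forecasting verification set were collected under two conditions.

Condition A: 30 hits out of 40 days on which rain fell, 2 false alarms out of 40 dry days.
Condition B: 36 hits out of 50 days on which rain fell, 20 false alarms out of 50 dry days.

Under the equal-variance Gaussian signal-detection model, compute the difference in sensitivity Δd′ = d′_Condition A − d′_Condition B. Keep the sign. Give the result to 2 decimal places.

Δd′ = 1.48

Condition A: z(0.7500) = 0.674, z(0.0500) = -1.645, d' = 2.319
Condition B: z(0.7200) = 0.583, z(0.4000) = -0.253, d' = 0.836
Δd' = d'_Condition A − d'_Condition B = 2.319 − 0.836 = 1.483
Condition A has the higher sensitivity.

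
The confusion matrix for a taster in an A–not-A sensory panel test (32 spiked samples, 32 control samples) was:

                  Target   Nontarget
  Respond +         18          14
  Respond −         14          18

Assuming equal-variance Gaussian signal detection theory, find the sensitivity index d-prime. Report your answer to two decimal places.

d-prime = 0.31

H = 18/32 = 0.5625
FA = 14/32 = 0.4375
z(H) = z(0.5625) = 0.157
z(FA) = z(0.4375) = -0.157
d' = z(H) − z(FA) = 0.157 − (-0.157) = 0.314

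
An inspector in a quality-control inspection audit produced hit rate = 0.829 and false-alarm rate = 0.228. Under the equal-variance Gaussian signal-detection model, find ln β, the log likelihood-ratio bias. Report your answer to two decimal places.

ln β = -0.17

z(H) = 0.950
z(FA) = -0.745
ln β = −½·[z(H)² − z(FA)²] = −0.5 × (0.903 − 0.555) = -0.174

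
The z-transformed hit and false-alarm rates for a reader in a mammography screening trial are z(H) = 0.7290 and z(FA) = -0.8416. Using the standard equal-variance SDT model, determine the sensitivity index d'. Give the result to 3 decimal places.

d' = 1.571

d' = z(H) − z(FA) = 0.7290 − (-0.8416) = 1.5706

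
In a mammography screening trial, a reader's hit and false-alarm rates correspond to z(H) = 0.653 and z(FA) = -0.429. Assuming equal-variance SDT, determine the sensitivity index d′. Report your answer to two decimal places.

d′ = 1.08

d' = z(H) − z(FA) = 0.653 − (-0.429) = 1.082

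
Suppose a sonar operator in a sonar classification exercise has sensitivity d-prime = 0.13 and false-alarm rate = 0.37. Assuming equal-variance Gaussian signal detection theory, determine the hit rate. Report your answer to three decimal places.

z(false-alarm rate) = z(0.37) = -0.3319
z(H) = z(FA) + d' = -0.3319 + 0.13 = -0.2019
hit rate = Φ(-0.2019) = 0.4200

hit rate = 0.420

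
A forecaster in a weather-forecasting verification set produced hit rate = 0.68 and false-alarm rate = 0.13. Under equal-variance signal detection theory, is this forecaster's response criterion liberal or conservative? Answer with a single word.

z(H) = 0.468, z(FA) = -1.126
c = −½·(z(H) + z(FA)) = 0.329
c > 0 → conservative criterion (biased toward responding “no”).

conservative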